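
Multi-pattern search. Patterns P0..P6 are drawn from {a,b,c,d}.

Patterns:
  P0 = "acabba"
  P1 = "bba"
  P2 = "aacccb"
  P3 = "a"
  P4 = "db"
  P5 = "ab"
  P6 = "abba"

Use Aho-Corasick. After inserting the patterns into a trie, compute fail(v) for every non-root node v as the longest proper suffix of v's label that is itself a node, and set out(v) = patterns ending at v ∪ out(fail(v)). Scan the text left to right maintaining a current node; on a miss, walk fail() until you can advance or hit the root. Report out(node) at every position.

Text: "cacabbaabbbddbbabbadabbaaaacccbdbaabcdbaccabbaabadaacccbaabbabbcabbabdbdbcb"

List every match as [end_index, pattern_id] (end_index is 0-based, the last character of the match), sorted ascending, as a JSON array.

Build automaton:
Trie (insert patterns):
  0='ε' goto a→1 b→7 d→15
  1='a' goto a→10 b→17 c→2  [P3 ends]
  2='ac' goto a→3
  3='aca' goto b→4
  4='acab' goto b→5
  5='acabb' goto a→6
  6='acabba' goto ·  [P0 ends]
  7='b' goto b→8
  8='bb' goto a→9
  9='bba' goto ·  [P1 ends]
  10='aa' goto c→11
  11='aac' goto c→12
  12='aacc' goto c→13
  13='aaccc' goto b→14
  14='aacccb' goto ·  [P2 ends]
  15='d' goto b→16
  16='db' goto ·  [P4 ends]
  17='ab' goto b→18  [P5 ends]
  18='abb' goto a→19
  19='abba' goto ·  [P6 ends]

Failure links (BFS by depth):
  n1('a'): parent n0 fail=0; on 'a' 0 → fail=0;  out {3}∪∅={3}
  n7('b'): parent n0 fail=0; on 'b' 0 → fail=0;  out ∅∪∅=∅
  n15('d'): parent n0 fail=0; on 'd' 0 → fail=0;  out ∅∪∅=∅
  n2('ac'): parent n1 fail=0; on 'c' 0 → fail=0;  out ∅∪∅=∅
  n8('bb'): parent n7 fail=0; on 'b' 0 → fail=7;  out ∅∪∅=∅
  n10('aa'): parent n1 fail=0; on 'a' 0 → fail=1;  out ∅∪{3}={3}
  n16('db'): parent n15 fail=0; on 'b' 0 → fail=7;  out {4}∪∅={4}
  n17('ab'): parent n1 fail=0; on 'b' 0 → fail=7;  out {5}∪∅={5}
  n3('aca'): parent n2 fail=0; on 'a' 0 → fail=1;  out ∅∪{3}={3}
  n9('bba'): parent n8 fail=7; on 'a' 7→0 → fail=1;  out {1}∪{3}={1,3}
  n11('aac'): parent n10 fail=1; on 'c' 1 → fail=2;  out ∅∪∅=∅
  n18('abb'): parent n17 fail=7; on 'b' 7 → fail=8;  out ∅∪∅=∅
  n4('acab'): parent n3 fail=1; on 'b' 1 → fail=17;  out ∅∪{5}={5}
  n12('aacc'): parent n11 fail=2; on 'c' 2→0 → fail=0;  out ∅∪∅=∅
  n19('abba'): parent n18 fail=8; on 'a' 8 → fail=9;  out {6}∪{1,3}={1,3,6}
  n5('acabb'): parent n4 fail=17; on 'b' 17 → fail=18;  out ∅∪∅=∅
  n13('aaccc'): parent n12 fail=0; on 'c' 0 → fail=0;  out ∅∪∅=∅
  n6('acabba'): parent n5 fail=18; on 'a' 18 → fail=19;  out {0}∪{1,3,6}={0,1,3,6}
  n14('aacccb'): parent n13 fail=0; on 'b' 0 → fail=7;  out {2}∪∅={2}

Scan:
i=0 'c': node 0→0
i=1 'a': node 0→1  ** P3@[1:1]
i=2 'c': node 1→2
i=3 'a': node 2→3  ** P3@[3:3]
i=4 'b': node 3→4  ** P5@[3:4]
i=5 'b': node 4→5
i=6 'a': node 5→6  ** P0@[1:6],P1@[4:6],P3@[6:6],P6@[3:6]
i=7 'a': node 6→10 ·f  ** P3@[7:7]
i=8 'b': node 10→17 ·f  ** P5@[7:8]
i=9 'b': node 17→18
i=10 'b': node 18→8 ·f
i=11 'd': node 8→15 ·f
i=12 'd': node 15→15 ·f
i=13 'b': node 15→16  ** P4@[12:13]
i=14 'b': node 16→8 ·f
i=15 'a': node 8→9  ** P1@[13:15],P3@[15:15]
i=16 'b': node 9→17 ·f  ** P5@[15:16]
i=17 'b': node 17→18
i=18 'a': node 18→19  ** P1@[16:18],P3@[18:18],P6@[15:18]
i=19 'd': node 19→15 ·f
i=20 'a': node 15→1 ·f  ** P3@[20:20]
i=21 'b': node 1→17  ** P5@[20:21]
i=22 'b': node 17→18
i=23 'a': node 18→19  ** P1@[21:23],P3@[23:23],P6@[20:23]
i=24 'a': node 19→10 ·f  ** P3@[24:24]
i=25 'a': node 10→10 ·f  ** P3@[25:25]
i=26 'a': node 10→10 ·f  ** P3@[26:26]
i=27 'c': node 10→11
i=28 'c': node 11→12
i=29 'c': node 12→13
i=30 'b': node 13→14  ** P2@[25:30]
i=31 'd': node 14→15 ·f
i=32 'b': node 15→16  ** P4@[31:32]
i=33 'a': node 16→1 ·f  ** P3@[33:33]
i=34 'a': node 1→10  ** P3@[34:34]
i=35 'b': node 10→17 ·f  ** P5@[34:35]
i=36 'c': node 17→0 ·f
i=37 'd': node 0→15
i=38 'b': node 15→16  ** P4@[37:38]
i=39 'a': node 16→1 ·f  ** P3@[39:39]
i=40 'c': node 1→2
i=41 'c': node 2→0 ·f
i=42 'a': node 0→1  ** P3@[42:42]
i=43 'b': node 1→17  ** P5@[42:43]
i=44 'b': node 17→18
i=45 'a': node 18→19  ** P1@[43:45],P3@[45:45],P6@[42:45]
i=46 'a': node 19→10 ·f  ** P3@[46:46]
i=47 'b': node 10→17 ·f  ** P5@[46:47]
i=48 'a': node 17→1 ·f  ** P3@[48:48]
i=49 'd': node 1→15 ·f
i=50 'a': node 15→1 ·f  ** P3@[50:50]
i=51 'a': node 1→10  ** P3@[51:51]
i=52 'c': node 10→11
i=53 'c': node 11→12
i=54 'c': node 12→13
i=55 'b': node 13→14  ** P2@[50:55]
i=56 'a': node 14→1 ·f  ** P3@[56:56]
i=57 'a': node 1→10  ** P3@[57:57]
i=58 'b': node 10→17 ·f  ** P5@[57:58]
i=59 'b': node 17→18
i=60 'a': node 18→19  ** P1@[58:60],P3@[60:60],P6@[57:60]
i=61 'b': node 19→17 ·f  ** P5@[60:61]
i=62 'b': node 17→18
i=63 'c': node 18→0 ·f
i=64 'a': node 0→1  ** P3@[64:64]
i=65 'b': node 1→17  ** P5@[64:65]
i=66 'b': node 17→18
i=67 'a': node 18→19  ** P1@[65:67],P3@[67:67],P6@[64:67]
i=68 'b': node 19→17 ·f  ** P5@[67:68]
i=69 'd': node 17→15 ·f
i=70 'b': node 15→16  ** P4@[69:70]
i=71 'd': node 16→15 ·f
i=72 'b': node 15→16  ** P4@[71:72]
i=73 'c': node 16→0 ·f
i=74 'b': node 0→7

Result: [[1,3],[3,3],[4,5],[6,0],[6,1],[6,3],[6,6],[7,3],[8,5],[13,4],[15,1],[15,3],[16,5],[18,1],[18,3],[18,6],[20,3],[21,5],[23,1],[23,3],[23,6],[24,3],[25,3],[26,3],[30,2],[32,4],[33,3],[34,3],[35,5],[38,4],[39,3],[42,3],[43,5],[45,1],[45,3],[45,6],[46,3],[47,5],[48,3],[50,3],[51,3],[55,2],[56,3],[57,3],[58,5],[60,1],[60,3],[60,6],[61,5],[64,3],[65,5],[67,1],[67,3],[67,6],[68,5],[70,4],[72,4]]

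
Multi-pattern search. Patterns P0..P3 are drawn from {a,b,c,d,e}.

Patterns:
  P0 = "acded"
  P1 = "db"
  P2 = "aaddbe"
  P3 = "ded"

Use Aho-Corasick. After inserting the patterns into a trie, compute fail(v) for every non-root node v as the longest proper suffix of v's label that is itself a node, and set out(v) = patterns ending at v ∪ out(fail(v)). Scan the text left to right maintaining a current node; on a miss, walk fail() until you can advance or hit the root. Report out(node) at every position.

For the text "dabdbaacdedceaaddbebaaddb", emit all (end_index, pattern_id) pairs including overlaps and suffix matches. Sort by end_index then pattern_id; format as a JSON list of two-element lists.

Build automaton:
Trie nodes:
  0='ε' goto a→1 d→6
  1='a' goto a→8 c→2
  2='ac' goto d→3
  3='acd' goto e→4
  4='acde' goto d→5
  5='acded' goto ·  ←P0
  6='d' goto b→7 e→13
  7='db' goto ·  ←P1
  8='aa' goto d→9
  9='aad' goto d→10
  10='aadd' goto b→11
  11='aaddb' goto e→12
  12='aaddbe' goto ·  ←P2
  13='de' goto d→14
  14='ded' goto ·  ←P3

BFS fail/out derivation:
  fail(1) 'a': from fail(0)=0 chase 'a': 0 ⇒ 0;  out=∅∪out(0)=∅
  fail(6) 'd': from fail(0)=0 chase 'd': 0 ⇒ 0;  out=∅∪out(0)=∅
  fail(2) 'ac': from fail(1)=0 chase 'c': 0 ⇒ 0;  out=∅∪out(0)=∅
  fail(7) 'db': from fail(6)=0 chase 'b': 0 ⇒ 0;  out={1}∪out(0)={1}
  fail(8) 'aa': from fail(1)=0 chase 'a': 0 ⇒ 1;  out=∅∪out(1)=∅
  fail(13) 'de': from fail(6)=0 chase 'e': 0 ⇒ 0;  out=∅∪out(0)=∅
  fail(3) 'acd': from fail(2)=0 chase 'd': 0 ⇒ 6;  out=∅∪out(6)=∅
  fail(9) 'aad': from fail(8)=1 chase 'd': 1→0 ⇒ 6;  out=∅∪out(6)=∅
  fail(14) 'ded': from fail(13)=0 chase 'd': 0 ⇒ 6;  out={3}∪out(6)={3}
  fail(4) 'acde': from fail(3)=6 chase 'e': 6 ⇒ 13;  out=∅∪out(13)=∅
  fail(10) 'aadd': from fail(9)=6 chase 'd': 6→0 ⇒ 6;  out=∅∪out(6)=∅
  fail(5) 'acded': from fail(4)=13 chase 'd': 13 ⇒ 14;  out={0}∪out(14)={0,3}
  fail(11) 'aaddb': from fail(10)=6 chase 'b': 6 ⇒ 7;  out=∅∪out(7)={1}
  fail(12) 'aaddbe': from fail(11)=7 chase 'e': 7→0 ⇒ 0;  out={2}∪out(0)={2}

Run:
i=0 'd': node 0→6
i=1 'a': node 6→1 ·f
i=2 'b': node 1→0 ·f
i=3 'd': node 0→6
i=4 'b': node 6→7  → match P1@[3:4]
i=5 'a': node 7→1 ·f
i=6 'a': node 1→8
i=7 'c': node 8→2 ·f
i=8 'd': node 2→3
i=9 'e': node 3→4
i=10 'd': node 4→5  → match P0@[6:10],P3@[8:10]
i=11 'c': node 5→0 ·f
i=12 'e': node 0→0
i=13 'a': node 0→1
i=14 'a': node 1→8
i=15 'd': node 8→9
i=16 'd': node 9→10
i=17 'b': node 10→11  → match P1@[16:17]
i=18 'e': node 11→12  → match P2@[13:18]
i=19 'b': node 12→0 ·f
i=20 'a': node 0→1
i=21 'a': node 1→8
i=22 'd': node 8→9
i=23 'd': node 9→10
i=24 'b': node 10→11  → match P1@[23:24]

Result: [[4,1],[10,0],[10,3],[17,1],[18,2],[24,1]]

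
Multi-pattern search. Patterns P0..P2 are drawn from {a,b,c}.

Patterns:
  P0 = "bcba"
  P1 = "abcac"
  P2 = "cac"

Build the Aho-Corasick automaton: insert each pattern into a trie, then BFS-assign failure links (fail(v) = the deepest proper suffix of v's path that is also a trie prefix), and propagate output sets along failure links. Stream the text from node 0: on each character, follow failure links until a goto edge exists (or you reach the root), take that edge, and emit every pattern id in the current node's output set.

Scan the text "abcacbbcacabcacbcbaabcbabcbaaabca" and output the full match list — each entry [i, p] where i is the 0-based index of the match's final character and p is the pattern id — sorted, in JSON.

Construct AC machine:
Trie nodes:
  0='ε' goto a→5 b→1 c→10
  1='b' goto c→2
  2='bc' goto b→3
  3='bcb' goto a→4
  4='bcba' goto ·  ←P0
  5='a' goto b→6
  6='ab' goto c→7
  7='abc' goto a→8
  8='abca' goto c→9
  9='abcac' goto ·  ←P1
  10='c' goto a→11
  11='ca' goto c→12
  12='cac' goto ·  ←P2

BFS fail/out derivation:
  n1('b'): parent n0 fail=0; on 'b' 0 → fail=0;  out ∅∪∅=∅
  n5('a'): parent n0 fail=0; on 'a' 0 → fail=0;  out ∅∪∅=∅
  n10('c'): parent n0 fail=0; on 'c' 0 → fail=0;  out ∅∪∅=∅
  n2('bc'): parent n1 fail=0; on 'c' 0 → fail=10;  out ∅∪∅=∅
  n6('ab'): parent n5 fail=0; on 'b' 0 → fail=1;  out ∅∪∅=∅
  n11('ca'): parent n10 fail=0; on 'a' 0 → fail=5;  out ∅∪∅=∅
  n3('bcb'): parent n2 fail=10; on 'b' 10→0 → fail=1;  out ∅∪∅=∅
  n7('abc'): parent n6 fail=1; on 'c' 1 → fail=2;  out ∅∪∅=∅
  n12('cac'): parent n11 fail=5; on 'c' 5→0 → fail=10;  out {2}∪∅={2}
  n4('bcba'): parent n3 fail=1; on 'a' 1→0 → fail=5;  out {0}∪∅={0}
  n8('abca'): parent n7 fail=2; on 'a' 2→10 → fail=11;  out ∅∪∅=∅
  n9('abcac'): parent n8 fail=11; on 'c' 11 → fail=12;  out {1}∪{2}={1,2}

Text stream:
i=0 'a': node 0→5
i=1 'b': node 5→6
i=2 'c': node 6→7
i=3 'a': node 7→8
i=4 'c': node 8→9  emit P1@[0:4],P2@[2:4]
i=5 'b': node 9→1 (fail-walked)
i=6 'b': node 1→1 (fail-walked)
i=7 'c': node 1→2
i=8 'a': node 2→11 (fail-walked)
i=9 'c': node 11→12  emit P2@[7:9]
i=10 'a': node 12→11 (fail-walked)
i=11 'b': node 11→6 (fail-walked)
i=12 'c': node 6→7
i=13 'a': node 7→8
i=14 'c': node 8→9  emit P1@[10:14],P2@[12:14]
i=15 'b': node 9→1 (fail-walked)
i=16 'c': node 1→2
i=17 'b': node 2→3
i=18 'a': node 3→4  emit P0@[15:18]
i=19 'a': node 4→5 (fail-walked)
i=20 'b': node 5→6
i=21 'c': node 6→7
i=22 'b': node 7→3 (fail-walked)
i=23 'a': node 3→4  emit P0@[20:23]
i=24 'b': node 4→6 (fail-walked)
i=25 'c': node 6→7
i=26 'b': node 7→3 (fail-walked)
i=27 'a': node 3→4  emit P0@[24:27]
i=28 'a': node 4→5 (fail-walked)
i=29 'a': node 5→5 (fail-walked)
i=30 'b': node 5→6
i=31 'c': node 6→7
i=32 'a': node 7→8

Matches: [[4,1],[4,2],[9,2],[14,1],[14,2],[18,0],[23,0],[27,0]]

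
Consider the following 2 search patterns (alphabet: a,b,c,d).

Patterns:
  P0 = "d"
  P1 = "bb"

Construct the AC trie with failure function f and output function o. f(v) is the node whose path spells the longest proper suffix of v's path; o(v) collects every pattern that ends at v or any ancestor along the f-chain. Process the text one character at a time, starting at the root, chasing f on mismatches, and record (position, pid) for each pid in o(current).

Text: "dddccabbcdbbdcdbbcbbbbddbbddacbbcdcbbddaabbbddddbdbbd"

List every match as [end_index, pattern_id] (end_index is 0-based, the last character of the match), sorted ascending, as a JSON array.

Build:
Trie nodes:
  n0 'ε': b→2 d→1
  n1 'd': ·  ←P0
  n2 'b': b→3
  n3 'bb': ·  ←P1

BFS fail/out derivation:
  fail(1) 'd': from fail(0)=0 chase 'd': 0 ⇒ 0;  out={0}∪out(0)={0}
  fail(2) 'b': from fail(0)=0 chase 'b': 0 ⇒ 0;  out=∅∪out(0)=∅
  fail(3) 'bb': from fail(2)=0 chase 'b': 0 ⇒ 2;  out={1}∪out(2)={1}

Scan:
pos 0 'd': at 1  → match P0@[0:0]
pos 1 'd': at 1 (via fail)  → match P0@[1:1]
pos 2 'd': at 1 (via fail)  → match P0@[2:2]
pos 3 'c': at 0 (via fail)
pos 4 'c': at 0
pos 5 'a': at 0
pos 6 'b': at 2
pos 7 'b': at 3  → match P1@[6:7]
pos 8 'c': at 0 (via fail)
pos 9 'd': at 1  → match P0@[9:9]
pos 10 'b': at 2 (via fail)
pos 11 'b': at 3  → match P1@[10:11]
pos 12 'd': at 1 (via fail)  → match P0@[12:12]
pos 13 'c': at 0 (via fail)
pos 14 'd': at 1  → match P0@[14:14]
pos 15 'b': at 2 (via fail)
pos 16 'b': at 3  → match P1@[15:16]
pos 17 'c': at 0 (via fail)
pos 18 'b': at 2
pos 19 'b': at 3  → match P1@[18:19]
pos 20 'b': at 3 (via fail)  → match P1@[19:20]
pos 21 'b': at 3 (via fail)  → match P1@[20:21]
pos 22 'd': at 1 (via fail)  → match P0@[22:22]
pos 23 'd': at 1 (via fail)  → match P0@[23:23]
pos 24 'b': at 2 (via fail)
pos 25 'b': at 3  → match P1@[24:25]
pos 26 'd': at 1 (via fail)  → match P0@[26:26]
pos 27 'd': at 1 (via fail)  → match P0@[27:27]
pos 28 'a': at 0 (via fail)
pos 29 'c': at 0
pos 30 'b': at 2
pos 31 'b': at 3  → match P1@[30:31]
pos 32 'c': at 0 (via fail)
pos 33 'd': at 1  → match P0@[33:33]
pos 34 'c': at 0 (via fail)
pos 35 'b': at 2
pos 36 'b': at 3  → match P1@[35:36]
pos 37 'd': at 1 (via fail)  → match P0@[37:37]
pos 38 'd': at 1 (via fail)  → match P0@[38:38]
pos 39 'a': at 0 (via fail)
pos 40 'a': at 0
pos 41 'b': at 2
pos 42 'b': at 3  → match P1@[41:42]
pos 43 'b': at 3 (via fail)  → match P1@[42:43]
pos 44 'd': at 1 (via fail)  → match P0@[44:44]
pos 45 'd': at 1 (via fail)  → match P0@[45:45]
pos 46 'd': at 1 (via fail)  → match P0@[46:46]
pos 47 'd': at 1 (via fail)  → match P0@[47:47]
pos 48 'b': at 2 (via fail)
pos 49 'd': at 1 (via fail)  → match P0@[49:49]
pos 50 'b': at 2 (via fail)
pos 51 'b': at 3  → match P1@[50:51]
pos 52 'd': at 1 (via fail)  → match P0@[52:52]

All matches (sorted): [[0,0],[1,0],[2,0],[7,1],[9,0],[11,1],[12,0],[14,0],[16,1],[19,1],[20,1],[21,1],[22,0],[23,0],[25,1],[26,0],[27,0],[31,1],[33,0],[36,1],[37,0],[38,0],[42,1],[43,1],[44,0],[45,0],[46,0],[47,0],[49,0],[51,1],[52,0]]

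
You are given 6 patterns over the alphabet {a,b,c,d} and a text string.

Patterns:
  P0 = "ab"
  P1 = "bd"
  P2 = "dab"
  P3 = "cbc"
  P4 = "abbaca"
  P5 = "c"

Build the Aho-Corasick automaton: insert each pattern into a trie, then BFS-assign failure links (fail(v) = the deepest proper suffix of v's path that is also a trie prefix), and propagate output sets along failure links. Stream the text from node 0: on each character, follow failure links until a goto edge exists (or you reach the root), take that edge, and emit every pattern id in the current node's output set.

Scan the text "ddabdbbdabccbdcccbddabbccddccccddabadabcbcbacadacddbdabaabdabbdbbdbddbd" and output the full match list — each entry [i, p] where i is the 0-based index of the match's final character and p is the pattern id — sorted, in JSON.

Construct AC machine:
Trie nodes:
  n0 'ε': a→1 b→3 c→8 d→5
  n1 'a': b→2
  n2 'ab': b→11  ←P0
  n3 'b': d→4
  n4 'bd': ·  ←P1
  n5 'd': a→6
  n6 'da': b→7
  n7 'dab': ·  ←P2
  n8 'c': b→9  ←P5
  n9 'cb': c→10
  n10 'cbc': ·  ←P3
  n11 'abb': a→12
  n12 'abba': c→13
  n13 'abbac': a→14
  n14 'abbaca': ·  ←P4

BFS fail/out derivation:
  fail(1) 'a': from fail(0)=0 chase 'a': 0 ⇒ 0;  out=∅∪out(0)=∅
  fail(3) 'b': from fail(0)=0 chase 'b': 0 ⇒ 0;  out=∅∪out(0)=∅
  fail(5) 'd': from fail(0)=0 chase 'd': 0 ⇒ 0;  out=∅∪out(0)=∅
  fail(8) 'c': from fail(0)=0 chase 'c': 0 ⇒ 0;  out={5}∪out(0)={5}
  fail(2) 'ab': from fail(1)=0 chase 'b': 0 ⇒ 3;  out={0}∪out(3)={0}
  fail(4) 'bd': from fail(3)=0 chase 'd': 0 ⇒ 5;  out={1}∪out(5)={1}
  fail(6) 'da': from fail(5)=0 chase 'a': 0 ⇒ 1;  out=∅∪out(1)=∅
  fail(9) 'cb': from fail(8)=0 chase 'b': 0 ⇒ 3;  out=∅∪out(3)=∅
  fail(7) 'dab': from fail(6)=1 chase 'b': 1 ⇒ 2;  out={2}∪out(2)={0,2}
  fail(10) 'cbc': from fail(9)=3 chase 'c': 3→0 ⇒ 8;  out={3}∪out(8)={3,5}
  fail(11) 'abb': from fail(2)=3 chase 'b': 3→0 ⇒ 3;  out=∅∪out(3)=∅
  fail(12) 'abba': from fail(11)=3 chase 'a': 3→0 ⇒ 1;  out=∅∪out(1)=∅
  fail(13) 'abbac': from fail(12)=1 chase 'c': 1→0 ⇒ 8;  out=∅∪out(8)={5}
  fail(14) 'abbaca': from fail(13)=8 chase 'a': 8→0 ⇒ 1;  out={4}∪out(1)={4}

Run:
pos 0 'd': at 5
pos 1 'd': at 5 (fail-walked)
pos 2 'a': at 6
pos 3 'b': at 7  emit P0@[2:3],P2@[1:3]
pos 4 'd': at 4 (fail-walked)  emit P1@[3:4]
pos 5 'b': at 3 (fail-walked)
pos 6 'b': at 3 (fail-walked)
pos 7 'd': at 4  emit P1@[6:7]
pos 8 'a': at 6 (fail-walked)
pos 9 'b': at 7  emit P0@[8:9],P2@[7:9]
pos 10 'c': at 8 (fail-walked)  emit P5@[10:10]
pos 11 'c': at 8 (fail-walked)  emit P5@[11:11]
pos 12 'b': at 9
pos 13 'd': at 4 (fail-walked)  emit P1@[12:13]
pos 14 'c': at 8 (fail-walked)  emit P5@[14:14]
pos 15 'c': at 8 (fail-walked)  emit P5@[15:15]
pos 16 'c': at 8 (fail-walked)  emit P5@[16:16]
pos 17 'b': at 9
pos 18 'd': at 4 (fail-walked)  emit P1@[17:18]
pos 19 'd': at 5 (fail-walked)
pos 20 'a': at 6
pos 21 'b': at 7  emit P0@[20:21],P2@[19:21]
pos 22 'b': at 11 (fail-walked)
pos 23 'c': at 8 (fail-walked)  emit P5@[23:23]
pos 24 'c': at 8 (fail-walked)  emit P5@[24:24]
pos 25 'd': at 5 (fail-walked)
pos 26 'd': at 5 (fail-walked)
pos 27 'c': at 8 (fail-walked)  emit P5@[27:27]
pos 28 'c': at 8 (fail-walked)  emit P5@[28:28]
pos 29 'c': at 8 (fail-walked)  emit P5@[29:29]
pos 30 'c': at 8 (fail-walked)  emit P5@[30:30]
pos 31 'd': at 5 (fail-walked)
pos 32 'd': at 5 (fail-walked)
pos 33 'a': at 6
pos 34 'b': at 7  emit P0@[33:34],P2@[32:34]
pos 35 'a': at 1 (fail-walked)
pos 36 'd': at 5 (fail-walked)
pos 37 'a': at 6
pos 38 'b': at 7  emit P0@[37:38],P2@[36:38]
pos 39 'c': at 8 (fail-walked)  emit P5@[39:39]
pos 40 'b': at 9
pos 41 'c': at 10  emit P3@[39:41],P5@[41:41]
pos 42 'b': at 9 (fail-walked)
pos 43 'a': at 1 (fail-walked)
pos 44 'c': at 8 (fail-walked)  emit P5@[44:44]
pos 45 'a': at 1 (fail-walked)
pos 46 'd': at 5 (fail-walked)
pos 47 'a': at 6
pos 48 'c': at 8 (fail-walked)  emit P5@[48:48]
pos 49 'd': at 5 (fail-walked)
pos 50 'd': at 5 (fail-walked)
pos 51 'b': at 3 (fail-walked)
pos 52 'd': at 4  emit P1@[51:52]
pos 53 'a': at 6 (fail-walked)
pos 54 'b': at 7  emit P0@[53:54],P2@[52:54]
pos 55 'a': at 1 (fail-walked)
pos 56 'a': at 1 (fail-walked)
pos 57 'b': at 2  emit P0@[56:57]
pos 58 'd': at 4 (fail-walked)  emit P1@[57:58]
pos 59 'a': at 6 (fail-walked)
pos 60 'b': at 7  emit P0@[59:60],P2@[58:60]
pos 61 'b': at 11 (fail-walked)
pos 62 'd': at 4 (fail-walked)  emit P1@[61:62]
pos 63 'b': at 3 (fail-walked)
pos 64 'b': at 3 (fail-walked)
pos 65 'd': at 4  emit P1@[64:65]
pos 66 'b': at 3 (fail-walked)
pos 67 'd': at 4  emit P1@[66:67]
pos 68 'd': at 5 (fail-walked)
pos 69 'b': at 3 (fail-walked)
pos 70 'd': at 4  emit P1@[69:70]

Matches: [[3,0],[3,2],[4,1],[7,1],[9,0],[9,2],[10,5],[11,5],[13,1],[14,5],[15,5],[16,5],[18,1],[21,0],[21,2],[23,5],[24,5],[27,5],[28,5],[29,5],[30,5],[34,0],[34,2],[38,0],[38,2],[39,5],[41,3],[41,5],[44,5],[48,5],[52,1],[54,0],[54,2],[57,0],[58,1],[60,0],[60,2],[62,1],[65,1],[67,1],[70,1]]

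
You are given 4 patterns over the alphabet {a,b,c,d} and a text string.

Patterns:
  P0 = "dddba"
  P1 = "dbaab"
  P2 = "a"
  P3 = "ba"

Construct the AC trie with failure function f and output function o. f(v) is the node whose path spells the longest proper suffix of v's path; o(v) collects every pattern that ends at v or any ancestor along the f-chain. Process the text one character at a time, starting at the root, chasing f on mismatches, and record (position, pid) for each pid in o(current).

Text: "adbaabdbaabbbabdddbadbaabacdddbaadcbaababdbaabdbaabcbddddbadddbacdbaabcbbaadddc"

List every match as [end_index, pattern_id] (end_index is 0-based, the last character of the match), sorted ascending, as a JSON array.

Build automaton:
Trie nodes:
  0='ε' goto a→10 b→11 d→1
  1='d' goto b→6 d→2
  2='dd' goto d→3
  3='ddd' goto b→4
  4='dddb' goto a→5
  5='dddba' goto ·  ←P0
  6='db' goto a→7
  7='dba' goto a→8
  8='dbaa' goto b→9
  9='dbaab' goto ·  ←P1
  10='a' goto ·  ←P2
  11='b' goto a→12
  12='ba' goto ·  ←P3

Failure links (BFS by depth):
  fail(1) 'd': from fail(0)=0 chase 'd': 0 ⇒ 0;  out=∅∪out(0)=∅
  fail(10) 'a': from fail(0)=0 chase 'a': 0 ⇒ 0;  out={2}∪out(0)={2}
  fail(11) 'b': from fail(0)=0 chase 'b': 0 ⇒ 0;  out=∅∪out(0)=∅
  fail(2) 'dd': from fail(1)=0 chase 'd': 0 ⇒ 1;  out=∅∪out(1)=∅
  fail(6) 'db': from fail(1)=0 chase 'b': 0 ⇒ 11;  out=∅∪out(11)=∅
  fail(12) 'ba': from fail(11)=0 chase 'a': 0 ⇒ 10;  out={3}∪out(10)={2,3}
  fail(3) 'ddd': from fail(2)=1 chase 'd': 1 ⇒ 2;  out=∅∪out(2)=∅
  fail(7) 'dba': from fail(6)=11 chase 'a': 11 ⇒ 12;  out=∅∪out(12)={2,3}
  fail(4) 'dddb': from fail(3)=2 chase 'b': 2→1 ⇒ 6;  out=∅∪out(6)=∅
  fail(8) 'dbaa': from fail(7)=12 chase 'a': 12→10→0 ⇒ 10;  out=∅∪out(10)={2}
  fail(5) 'dddba': from fail(4)=6 chase 'a': 6 ⇒ 7;  out={0}∪out(7)={0,2,3}
  fail(9) 'dbaab': from fail(8)=10 chase 'b': 10→0 ⇒ 11;  out={1}∪out(11)={1}

Run:
pos 0 'a': at 10  emit P2@[0:0]
pos 1 'd': at 1 ·f
pos 2 'b': at 6
pos 3 'a': at 7  emit P2@[3:3],P3@[2:3]
pos 4 'a': at 8  emit P2@[4:4]
pos 5 'b': at 9  emit P1@[1:5]
pos 6 'd': at 1 ·f
pos 7 'b': at 6
pos 8 'a': at 7  emit P2@[8:8],P3@[7:8]
pos 9 'a': at 8  emit P2@[9:9]
pos 10 'b': at 9  emit P1@[6:10]
pos 11 'b': at 11 ·f
pos 12 'b': at 11 ·f
pos 13 'a': at 12  emit P2@[13:13],P3@[12:13]
pos 14 'b': at 11 ·f
pos 15 'd': at 1 ·f
pos 16 'd': at 2
pos 17 'd': at 3
pos 18 'b': at 4
pos 19 'a': at 5  emit P0@[15:19],P2@[19:19],P3@[18:19]
pos 20 'd': at 1 ·f
pos 21 'b': at 6
pos 22 'a': at 7  emit P2@[22:22],P3@[21:22]
pos 23 'a': at 8  emit P2@[23:23]
pos 24 'b': at 9  emit P1@[20:24]
pos 25 'a': at 12 ·f  emit P2@[25:25],P3@[24:25]
pos 26 'c': at 0 ·f
pos 27 'd': at 1
pos 28 'd': at 2
pos 29 'd': at 3
pos 30 'b': at 4
pos 31 'a': at 5  emit P0@[27:31],P2@[31:31],P3@[30:31]
pos 32 'a': at 8 ·f  emit P2@[32:32]
pos 33 'd': at 1 ·f
pos 34 'c': at 0 ·f
pos 35 'b': at 11
pos 36 'a': at 12  emit P2@[36:36],P3@[35:36]
pos 37 'a': at 10 ·f  emit P2@[37:37]
pos 38 'b': at 11 ·f
pos 39 'a': at 12  emit P2@[39:39],P3@[38:39]
pos 40 'b': at 11 ·f
pos 41 'd': at 1 ·f
pos 42 'b': at 6
pos 43 'a': at 7  emit P2@[43:43],P3@[42:43]
pos 44 'a': at 8  emit P2@[44:44]
pos 45 'b': at 9  emit P1@[41:45]
pos 46 'd': at 1 ·f
pos 47 'b': at 6
pos 48 'a': at 7  emit P2@[48:48],P3@[47:48]
pos 49 'a': at 8  emit P2@[49:49]
pos 50 'b': at 9  emit P1@[46:50]
pos 51 'c': at 0 ·f
pos 52 'b': at 11
pos 53 'd': at 1 ·f
pos 54 'd': at 2
pos 55 'd': at 3
pos 56 'd': at 3 ·f
pos 57 'b': at 4
pos 58 'a': at 5  emit P0@[54:58],P2@[58:58],P3@[57:58]
pos 59 'd': at 1 ·f
pos 60 'd': at 2
pos 61 'd': at 3
pos 62 'b': at 4
pos 63 'a': at 5  emit P0@[59:63],P2@[63:63],P3@[62:63]
pos 64 'c': at 0 ·f
pos 65 'd': at 1
pos 66 'b': at 6
pos 67 'a': at 7  emit P2@[67:67],P3@[66:67]
pos 68 'a': at 8  emit P2@[68:68]
pos 69 'b': at 9  emit P1@[65:69]
pos 70 'c': at 0 ·f
pos 71 'b': at 11
pos 72 'b': at 11 ·f
pos 73 'a': at 12  emit P2@[73:73],P3@[72:73]
pos 74 'a': at 10 ·f  emit P2@[74:74]
pos 75 'd': at 1 ·f
pos 76 'd': at 2
pos 77 'd': at 3
pos 78 'c': at 0 ·f

Matches: [[0,2],[3,2],[3,3],[4,2],[5,1],[8,2],[8,3],[9,2],[10,1],[13,2],[13,3],[19,0],[19,2],[19,3],[22,2],[22,3],[23,2],[24,1],[25,2],[25,3],[31,0],[31,2],[31,3],[32,2],[36,2],[36,3],[37,2],[39,2],[39,3],[43,2],[43,3],[44,2],[45,1],[48,2],[48,3],[49,2],[50,1],[58,0],[58,2],[58,3],[63,0],[63,2],[63,3],[67,2],[67,3],[68,2],[69,1],[73,2],[73,3],[74,2]]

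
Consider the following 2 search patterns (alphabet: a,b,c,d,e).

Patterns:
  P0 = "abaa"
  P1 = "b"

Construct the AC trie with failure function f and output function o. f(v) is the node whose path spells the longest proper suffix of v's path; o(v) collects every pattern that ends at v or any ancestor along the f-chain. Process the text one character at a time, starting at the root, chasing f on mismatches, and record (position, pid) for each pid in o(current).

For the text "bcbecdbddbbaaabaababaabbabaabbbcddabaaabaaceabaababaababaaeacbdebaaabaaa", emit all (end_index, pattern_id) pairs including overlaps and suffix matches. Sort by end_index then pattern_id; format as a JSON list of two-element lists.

Build automaton:
Trie nodes:
  0='ε' goto a→1 b→5
  1='a' goto b→2
  2='ab' goto a→3
  3='aba' goto a→4
  4='abaa' goto ·  [P0 ends]
  5='b' goto ·  [P1 ends]

Failure links (BFS by depth):
  fail(1) 'a': from fail(0)=0 chase 'a': 0 ⇒ 0;  out=∅∪out(0)=∅
  fail(5) 'b': from fail(0)=0 chase 'b': 0 ⇒ 0;  out={1}∪out(0)={1}
  fail(2) 'ab': from fail(1)=0 chase 'b': 0 ⇒ 5;  out=∅∪out(5)={1}
  fail(3) 'aba': from fail(2)=5 chase 'a': 5→0 ⇒ 1;  out=∅∪out(1)=∅
  fail(4) 'abaa': from fail(3)=1 chase 'a': 1→0 ⇒ 1;  out={0}∪out(1)={0}

Text stream:
pos 0 'b': at 5  emit P1@[0:0]
pos 1 'c': at 0 (via fail)
pos 2 'b': at 5  emit P1@[2:2]
pos 3 'e': at 0 (via fail)
pos 4 'c': at 0
pos 5 'd': at 0
pos 6 'b': at 5  emit P1@[6:6]
pos 7 'd': at 0 (via fail)
pos 8 'd': at 0
pos 9 'b': at 5  emit P1@[9:9]
pos 10 'b': at 5 (via fail)  emit P1@[10:10]
pos 11 'a': at 1 (via fail)
pos 12 'a': at 1 (via fail)
pos 13 'a': at 1 (via fail)
pos 14 'b': at 2  emit P1@[14:14]
pos 15 'a': at 3
pos 16 'a': at 4  emit P0@[13:16]
pos 17 'b': at 2 (via fail)  emit P1@[17:17]
pos 18 'a': at 3
pos 19 'b': at 2 (via fail)  emit P1@[19:19]
pos 20 'a': at 3
pos 21 'a': at 4  emit P0@[18:21]
pos 22 'b': at 2 (via fail)  emit P1@[22:22]
pos 23 'b': at 5 (via fail)  emit P1@[23:23]
pos 24 'a': at 1 (via fail)
pos 25 'b': at 2  emit P1@[25:25]
pos 26 'a': at 3
pos 27 'a': at 4  emit P0@[24:27]
pos 28 'b': at 2 (via fail)  emit P1@[28:28]
pos 29 'b': at 5 (via fail)  emit P1@[29:29]
pos 30 'b': at 5 (via fail)  emit P1@[30:30]
pos 31 'c': at 0 (via fail)
pos 32 'd': at 0
pos 33 'd': at 0
pos 34 'a': at 1
pos 35 'b': at 2  emit P1@[35:35]
pos 36 'a': at 3
pos 37 'a': at 4  emit P0@[34:37]
pos 38 'a': at 1 (via fail)
pos 39 'b': at 2  emit P1@[39:39]
pos 40 'a': at 3
pos 41 'a': at 4  emit P0@[38:41]
pos 42 'c': at 0 (via fail)
pos 43 'e': at 0
pos 44 'a': at 1
pos 45 'b': at 2  emit P1@[45:45]
pos 46 'a': at 3
pos 47 'a': at 4  emit P0@[44:47]
pos 48 'b': at 2 (via fail)  emit P1@[48:48]
pos 49 'a': at 3
pos 50 'b': at 2 (via fail)  emit P1@[50:50]
pos 51 'a': at 3
pos 52 'a': at 4  emit P0@[49:52]
pos 53 'b': at 2 (via fail)  emit P1@[53:53]
pos 54 'a': at 3
pos 55 'b': at 2 (via fail)  emit P1@[55:55]
pos 56 'a': at 3
pos 57 'a': at 4  emit P0@[54:57]
pos 58 'e': at 0 (via fail)
pos 59 'a': at 1
pos 60 'c': at 0 (via fail)
pos 61 'b': at 5  emit P1@[61:61]
pos 62 'd': at 0 (via fail)
pos 63 'e': at 0
pos 64 'b': at 5  emit P1@[64:64]
pos 65 'a': at 1 (via fail)
pos 66 'a': at 1 (via fail)
pos 67 'a': at 1 (via fail)
pos 68 'b': at 2  emit P1@[68:68]
pos 69 'a': at 3
pos 70 'a': at 4  emit P0@[67:70]
pos 71 'a': at 1 (via fail)

Result: [[0,1],[2,1],[6,1],[9,1],[10,1],[14,1],[16,0],[17,1],[19,1],[21,0],[22,1],[23,1],[25,1],[27,0],[28,1],[29,1],[30,1],[35,1],[37,0],[39,1],[41,0],[45,1],[47,0],[48,1],[50,1],[52,0],[53,1],[55,1],[57,0],[61,1],[64,1],[68,1],[70,0]]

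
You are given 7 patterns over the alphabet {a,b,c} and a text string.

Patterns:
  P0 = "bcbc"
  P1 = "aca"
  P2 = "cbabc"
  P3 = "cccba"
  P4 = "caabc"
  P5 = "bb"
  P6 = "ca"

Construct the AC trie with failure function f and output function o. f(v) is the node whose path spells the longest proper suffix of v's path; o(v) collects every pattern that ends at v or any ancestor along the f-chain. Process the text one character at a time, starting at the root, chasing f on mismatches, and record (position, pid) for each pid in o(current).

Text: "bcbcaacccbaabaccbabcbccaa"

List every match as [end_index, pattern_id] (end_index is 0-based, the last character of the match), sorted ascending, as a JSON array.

Build:
Trie nodes:
  n0 'ε': a→5 b→1 c→8
  n1 'b': b→21 c→2
  n2 'bc': b→3
  n3 'bcb': c→4
  n4 'bcbc': ·  ←P0
  n5 'a': c→6
  n6 'ac': a→7
  n7 'aca': ·  ←P1
  n8 'c': a→17 b→9 c→13
  n9 'cb': a→10
  n10 'cba': b→11
  n11 'cbab': c→12
  n12 'cbabc': ·  ←P2
  n13 'cc': c→14
  n14 'ccc': b→15
  n15 'cccb': a→16
  n16 'cccba': ·  ←P3
  n17 'ca': a→18  ←P6
  n18 'caa': b→19
  n19 'caab': c→20
  n20 'caabc': ·  ←P4
  n21 'bb': ·  ←P5

Failure links (BFS by depth):
  fail(1) 'b': from fail(0)=0 chase 'b': 0 ⇒ 0;  out=∅∪out(0)=∅
  fail(5) 'a': from fail(0)=0 chase 'a': 0 ⇒ 0;  out=∅∪out(0)=∅
  fail(8) 'c': from fail(0)=0 chase 'c': 0 ⇒ 0;  out=∅∪out(0)=∅
  fail(2) 'bc': from fail(1)=0 chase 'c': 0 ⇒ 8;  out=∅∪out(8)=∅
  fail(6) 'ac': from fail(5)=0 chase 'c': 0 ⇒ 8;  out=∅∪out(8)=∅
  fail(9) 'cb': from fail(8)=0 chase 'b': 0 ⇒ 1;  out=∅∪out(1)=∅
  fail(13) 'cc': from fail(8)=0 chase 'c': 0 ⇒ 8;  out=∅∪out(8)=∅
  fail(17) 'ca': from fail(8)=0 chase 'a': 0 ⇒ 5;  out={6}∪out(5)={6}
  fail(21) 'bb': from fail(1)=0 chase 'b': 0 ⇒ 1;  out={5}∪out(1)={5}
  fail(3) 'bcb': from fail(2)=8 chase 'b': 8 ⇒ 9;  out=∅∪out(9)=∅
  fail(7) 'aca': from fail(6)=8 chase 'a': 8 ⇒ 17;  out={1}∪out(17)={1,6}
  fail(10) 'cba': from fail(9)=1 chase 'a': 1→0 ⇒ 5;  out=∅∪out(5)=∅
  fail(14) 'ccc': from fail(13)=8 chase 'c': 8 ⇒ 13;  out=∅∪out(13)=∅
  fail(18) 'caa': from fail(17)=5 chase 'a': 5→0 ⇒ 5;  out=∅∪out(5)=∅
  fail(4) 'bcbc': from fail(3)=9 chase 'c': 9→1 ⇒ 2;  out={0}∪out(2)={0}
  fail(11) 'cbab': from fail(10)=5 chase 'b': 5→0 ⇒ 1;  out=∅∪out(1)=∅
  fail(15) 'cccb': from fail(14)=13 chase 'b': 13→8 ⇒ 9;  out=∅∪out(9)=∅
  fail(19) 'caab': from fail(18)=5 chase 'b': 5→0 ⇒ 1;  out=∅∪out(1)=∅
  fail(12) 'cbabc': from fail(11)=1 chase 'c': 1 ⇒ 2;  out={2}∪out(2)={2}
  fail(16) 'cccba': from fail(15)=9 chase 'a': 9 ⇒ 10;  out={3}∪out(10)={3}
  fail(20) 'caabc': from fail(19)=1 chase 'c': 1 ⇒ 2;  out={4}∪out(2)={4}

Scan:
[0] read 'b'  n0⇒n1
[1] read 'c'  n1⇒n2
[2] read 'b'  n2⇒n3
[3] read 'c'  n3⇒n4  emit P0@[0:3]
[4] read 'a'  n4⇒n17 (fail-walked)  emit P6@[3:4]
[5] read 'a'  n17⇒n18
[6] read 'c'  n18⇒n6 (fail-walked)
[7] read 'c'  n6⇒n13 (fail-walked)
[8] read 'c'  n13⇒n14
[9] read 'b'  n14⇒n15
[10] read 'a'  n15⇒n16  emit P3@[6:10]
[11] read 'a'  n16⇒n5 (fail-walked)
[12] read 'b'  n5⇒n1 (fail-walked)
[13] read 'a'  n1⇒n5 (fail-walked)
[14] read 'c'  n5⇒n6
[15] read 'c'  n6⇒n13 (fail-walked)
[16] read 'b'  n13⇒n9 (fail-walked)
[17] read 'a'  n9⇒n10
[18] read 'b'  n10⇒n11
[19] read 'c'  n11⇒n12  emit P2@[15:19]
[20] read 'b'  n12⇒n3 (fail-walked)
[21] read 'c'  n3⇒n4  emit P0@[18:21]
[22] read 'c'  n4⇒n13 (fail-walked)
[23] read 'a'  n13⇒n17 (fail-walked)  emit P6@[22:23]
[24] read 'a'  n17⇒n18

All matches (sorted): [[3,0],[4,6],[10,3],[19,2],[21,0],[23,6]]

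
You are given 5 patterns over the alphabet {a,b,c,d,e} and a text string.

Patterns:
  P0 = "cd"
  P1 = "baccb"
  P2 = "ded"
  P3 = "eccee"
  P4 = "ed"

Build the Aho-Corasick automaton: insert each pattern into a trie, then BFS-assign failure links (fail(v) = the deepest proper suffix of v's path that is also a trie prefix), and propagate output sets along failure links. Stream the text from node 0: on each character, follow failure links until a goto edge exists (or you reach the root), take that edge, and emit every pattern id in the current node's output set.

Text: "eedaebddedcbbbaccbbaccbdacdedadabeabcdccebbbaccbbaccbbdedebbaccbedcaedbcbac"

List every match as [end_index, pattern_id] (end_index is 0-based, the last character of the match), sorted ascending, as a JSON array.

Build automaton:
Trie nodes:
  n0 'ε': b→3 c→1 d→8 e→11
  n1 'c': d→2
  n2 'cd': ·  [P0 ends]
  n3 'b': a→4
  n4 'ba': c→5
  n5 'bac': c→6
  n6 'bacc': b→7
  n7 'baccb': ·  [P1 ends]
  n8 'd': e→9
  n9 'de': d→10
  n10 'ded': ·  [P2 ends]
  n11 'e': c→12 d→16
  n12 'ec': c→13
  n13 'ecc': e→14
  n14 'ecce': e→15
  n15 'eccee': ·  [P3 ends]
  n16 'ed': ·  [P4 ends]

Failure links (BFS by depth):
  n1('c'): parent n0 fail=0; on 'c' 0 → fail=0;  out ∅∪∅=∅
  n3('b'): parent n0 fail=0; on 'b' 0 → fail=0;  out ∅∪∅=∅
  n8('d'): parent n0 fail=0; on 'd' 0 → fail=0;  out ∅∪∅=∅
  n11('e'): parent n0 fail=0; on 'e' 0 → fail=0;  out ∅∪∅=∅
  n2('cd'): parent n1 fail=0; on 'd' 0 → fail=8;  out {0}∪∅={0}
  n4('ba'): parent n3 fail=0; on 'a' 0 → fail=0;  out ∅∪∅=∅
  n9('de'): parent n8 fail=0; on 'e' 0 → fail=11;  out ∅∪∅=∅
  n12('ec'): parent n11 fail=0; on 'c' 0 → fail=1;  out ∅∪∅=∅
  n16('ed'): parent n11 fail=0; on 'd' 0 → fail=8;  out {4}∪∅={4}
  n5('bac'): parent n4 fail=0; on 'c' 0 → fail=1;  out ∅∪∅=∅
  n10('ded'): parent n9 fail=11; on 'd' 11 → fail=16;  out {2}∪{4}={2,4}
  n13('ecc'): parent n12 fail=1; on 'c' 1→0 → fail=1;  out ∅∪∅=∅
  n6('bacc'): parent n5 fail=1; on 'c' 1→0 → fail=1;  out ∅∪∅=∅
  n14('ecce'): parent n13 fail=1; on 'e' 1→0 → fail=11;  out ∅∪∅=∅
  n7('baccb'): parent n6 fail=1; on 'b' 1→0 → fail=3;  out {1}∪∅={1}
  n15('eccee'): parent n14 fail=11; on 'e' 11→0 → fail=11;  out {3}∪∅={3}

Text stream:
[0] read 'e'  n0⇒n11
[1] read 'e'  n11⇒n11 (fail-walked)
[2] read 'd'  n11⇒n16  emit P4@[1:2]
[3] read 'a'  n16⇒n0 (fail-walked)
[4] read 'e'  n0⇒n11
[5] read 'b'  n11⇒n3 (fail-walked)
[6] read 'd'  n3⇒n8 (fail-walked)
[7] read 'd'  n8⇒n8 (fail-walked)
[8] read 'e'  n8⇒n9
[9] read 'd'  n9⇒n10  emit P2@[7:9],P4@[8:9]
[10] read 'c'  n10⇒n1 (fail-walked)
[11] read 'b'  n1⇒n3 (fail-walked)
[12] read 'b'  n3⇒n3 (fail-walked)
[13] read 'b'  n3⇒n3 (fail-walked)
[14] read 'a'  n3⇒n4
[15] read 'c'  n4⇒n5
[16] read 'c'  n5⇒n6
[17] read 'b'  n6⇒n7  emit P1@[13:17]
[18] read 'b'  n7⇒n3 (fail-walked)
[19] read 'a'  n3⇒n4
[20] read 'c'  n4⇒n5
[21] read 'c'  n5⇒n6
[22] read 'b'  n6⇒n7  emit P1@[18:22]
[23] read 'd'  n7⇒n8 (fail-walked)
[24] read 'a'  n8⇒n0 (fail-walked)
[25] read 'c'  n0⇒n1
[26] read 'd'  n1⇒n2  emit P0@[25:26]
[27] read 'e'  n2⇒n9 (fail-walked)
[28] read 'd'  n9⇒n10  emit P2@[26:28],P4@[27:28]
[29] read 'a'  n10⇒n0 (fail-walked)
[30] read 'd'  n0⇒n8
[31] read 'a'  n8⇒n0 (fail-walked)
[32] read 'b'  n0⇒n3
[33] read 'e'  n3⇒n11 (fail-walked)
[34] read 'a'  n11⇒n0 (fail-walked)
[35] read 'b'  n0⇒n3
[36] read 'c'  n3⇒n1 (fail-walked)
[37] read 'd'  n1⇒n2  emit P0@[36:37]
[38] read 'c'  n2⇒n1 (fail-walked)
[39] read 'c'  n1⇒n1 (fail-walked)
[40] read 'e'  n1⇒n11 (fail-walked)
[41] read 'b'  n11⇒n3 (fail-walked)
[42] read 'b'  n3⇒n3 (fail-walked)
[43] read 'b'  n3⇒n3 (fail-walked)
[44] read 'a'  n3⇒n4
[45] read 'c'  n4⇒n5
[46] read 'c'  n5⇒n6
[47] read 'b'  n6⇒n7  emit P1@[43:47]
[48] read 'b'  n7⇒n3 (fail-walked)
[49] read 'a'  n3⇒n4
[50] read 'c'  n4⇒n5
[51] read 'c'  n5⇒n6
[52] read 'b'  n6⇒n7  emit P1@[48:52]
[53] read 'b'  n7⇒n3 (fail-walked)
[54] read 'd'  n3⇒n8 (fail-walked)
[55] read 'e'  n8⇒n9
[56] read 'd'  n9⇒n10  emit P2@[54:56],P4@[55:56]
[57] read 'e'  n10⇒n9 (fail-walked)
[58] read 'b'  n9⇒n3 (fail-walked)
[59] read 'b'  n3⇒n3 (fail-walked)
[60] read 'a'  n3⇒n4
[61] read 'c'  n4⇒n5
[62] read 'c'  n5⇒n6
[63] read 'b'  n6⇒n7  emit P1@[59:63]
[64] read 'e'  n7⇒n11 (fail-walked)
[65] read 'd'  n11⇒n16  emit P4@[64:65]
[66] read 'c'  n16⇒n1 (fail-walked)
[67] read 'a'  n1⇒n0 (fail-walked)
[68] read 'e'  n0⇒n11
[69] read 'd'  n11⇒n16  emit P4@[68:69]
[70] read 'b'  n16⇒n3 (fail-walked)
[71] read 'c'  n3⇒n1 (fail-walked)
[72] read 'b'  n1⇒n3 (fail-walked)
[73] read 'a'  n3⇒n4
[74] read 'c'  n4⇒n5

All matches (sorted): [[2,4],[9,2],[9,4],[17,1],[22,1],[26,0],[28,2],[28,4],[37,0],[47,1],[52,1],[56,2],[56,4],[63,1],[65,4],[69,4]]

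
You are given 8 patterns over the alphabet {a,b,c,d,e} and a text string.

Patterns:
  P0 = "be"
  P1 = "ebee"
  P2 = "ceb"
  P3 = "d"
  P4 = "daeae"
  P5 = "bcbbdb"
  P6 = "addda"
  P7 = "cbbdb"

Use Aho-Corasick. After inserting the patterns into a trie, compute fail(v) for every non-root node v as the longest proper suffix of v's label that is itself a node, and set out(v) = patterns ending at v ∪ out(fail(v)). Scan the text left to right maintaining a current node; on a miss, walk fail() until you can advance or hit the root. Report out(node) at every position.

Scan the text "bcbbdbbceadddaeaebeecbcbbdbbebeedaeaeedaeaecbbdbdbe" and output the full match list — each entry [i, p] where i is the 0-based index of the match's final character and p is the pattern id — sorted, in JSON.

Construct AC machine:
Trie nodes:
  0='ε' goto a→20 b→1 c→7 d→10 e→3
  1='b' goto c→15 e→2
  2='be' goto ·  [P0 ends]
  3='e' goto b→4
  4='eb' goto e→5
  5='ebe' goto e→6
  6='ebee' goto ·  [P1 ends]
  7='c' goto b→25 e→8
  8='ce' goto b→9
  9='ceb' goto ·  [P2 ends]
  10='d' goto a→11  [P3 ends]
  11='da' goto e→12
  12='dae' goto a→13
  13='daea' goto e→14
  14='daeae' goto ·  [P4 ends]
  15='bc' goto b→16
  16='bcb' goto b→17
  17='bcbb' goto d→18
  18='bcbbd' goto b→19
  19='bcbbdb' goto ·  [P5 ends]
  20='a' goto d→21
  21='ad' goto d→22
  22='add' goto d→23
  23='addd' goto a→24
  24='addda' goto ·  [P6 ends]
  25='cb' goto b→26
  26='cbb' goto d→27
  27='cbbd' goto b→28
  28='cbbdb' goto ·  [P7 ends]

Failure links (BFS by depth):
  fail(1) 'b': from fail(0)=0 chase 'b': 0 ⇒ 0;  out=∅∪out(0)=∅
  fail(3) 'e': from fail(0)=0 chase 'e': 0 ⇒ 0;  out=∅∪out(0)=∅
  fail(7) 'c': from fail(0)=0 chase 'c': 0 ⇒ 0;  out=∅∪out(0)=∅
  fail(10) 'd': from fail(0)=0 chase 'd': 0 ⇒ 0;  out={3}∪out(0)={3}
  fail(20) 'a': from fail(0)=0 chase 'a': 0 ⇒ 0;  out=∅∪out(0)=∅
  fail(2) 'be': from fail(1)=0 chase 'e': 0 ⇒ 3;  out={0}∪out(3)={0}
  fail(4) 'eb': from fail(3)=0 chase 'b': 0 ⇒ 1;  out=∅∪out(1)=∅
  fail(8) 'ce': from fail(7)=0 chase 'e': 0 ⇒ 3;  out=∅∪out(3)=∅
  fail(11) 'da': from fail(10)=0 chase 'a': 0 ⇒ 20;  out=∅∪out(20)=∅
  fail(15) 'bc': from fail(1)=0 chase 'c': 0 ⇒ 7;  out=∅∪out(7)=∅
  fail(21) 'ad': from fail(20)=0 chase 'd': 0 ⇒ 10;  out=∅∪out(10)={3}
  fail(25) 'cb': from fail(7)=0 chase 'b': 0 ⇒ 1;  out=∅∪out(1)=∅
  fail(5) 'ebe': from fail(4)=1 chase 'e': 1 ⇒ 2;  out=∅∪out(2)={0}
  fail(9) 'ceb': from fail(8)=3 chase 'b': 3 ⇒ 4;  out={2}∪out(4)={2}
  fail(12) 'dae': from fail(11)=20 chase 'e': 20→0 ⇒ 3;  out=∅∪out(3)=∅
  fail(16) 'bcb': from fail(15)=7 chase 'b': 7 ⇒ 25;  out=∅∪out(25)=∅
  fail(22) 'add': from fail(21)=10 chase 'd': 10→0 ⇒ 10;  out=∅∪out(10)={3}
  fail(26) 'cbb': from fail(25)=1 chase 'b': 1→0 ⇒ 1;  out=∅∪out(1)=∅
  fail(6) 'ebee': from fail(5)=2 chase 'e': 2→3→0 ⇒ 3;  out={1}∪out(3)={1}
  fail(13) 'daea': from fail(12)=3 chase 'a': 3→0 ⇒ 20;  out=∅∪out(20)=∅
  fail(17) 'bcbb': from fail(16)=25 chase 'b': 25 ⇒ 26;  out=∅∪out(26)=∅
  fail(23) 'addd': from fail(22)=10 chase 'd': 10→0 ⇒ 10;  out=∅∪out(10)={3}
  fail(27) 'cbbd': from fail(26)=1 chase 'd': 1→0 ⇒ 10;  out=∅∪out(10)={3}
  fail(14) 'daeae': from fail(13)=20 chase 'e': 20→0 ⇒ 3;  out={4}∪out(3)={4}
  fail(18) 'bcbbd': from fail(17)=26 chase 'd': 26 ⇒ 27;  out=∅∪out(27)={3}
  fail(24) 'addda': from fail(23)=10 chase 'a': 10 ⇒ 11;  out={6}∪out(11)={6}
  fail(28) 'cbbdb': from fail(27)=10 chase 'b': 10→0 ⇒ 1;  out={7}∪out(1)={7}
  fail(19) 'bcbbdb': from fail(18)=27 chase 'b': 27 ⇒ 28;  out={5}∪out(28)={5,7}

Scan:
pos 0 'b': at 1
pos 1 'c': at 15
pos 2 'b': at 16
pos 3 'b': at 17
pos 4 'd': at 18  emit P3@[4:4]
pos 5 'b': at 19  emit P5@[0:5],P7@[1:5]
pos 6 'b': at 1 (fail-walked)
pos 7 'c': at 15
pos 8 'e': at 8 (fail-walked)
pos 9 'a': at 20 (fail-walked)
pos 10 'd': at 21  emit P3@[10:10]
pos 11 'd': at 22  emit P3@[11:11]
pos 12 'd': at 23  emit P3@[12:12]
pos 13 'a': at 24  emit P6@[9:13]
pos 14 'e': at 12 (fail-walked)
pos 15 'a': at 13
pos 16 'e': at 14  emit P4@[12:16]
pos 17 'b': at 4 (fail-walked)
pos 18 'e': at 5  emit P0@[17:18]
pos 19 'e': at 6  emit P1@[16:19]
pos 20 'c': at 7 (fail-walked)
pos 21 'b': at 25
pos 22 'c': at 15 (fail-walked)
pos 23 'b': at 16
pos 24 'b': at 17
pos 25 'd': at 18  emit P3@[25:25]
pos 26 'b': at 19  emit P5@[21:26],P7@[22:26]
pos 27 'b': at 1 (fail-walked)
pos 28 'e': at 2  emit P0@[27:28]
pos 29 'b': at 4 (fail-walked)
pos 30 'e': at 5  emit P0@[29:30]
pos 31 'e': at 6  emit P1@[28:31]
pos 32 'd': at 10 (fail-walked)  emit P3@[32:32]
pos 33 'a': at 11
pos 34 'e': at 12
pos 35 'a': at 13
pos 36 'e': at 14  emit P4@[32:36]
pos 37 'e': at 3 (fail-walked)
pos 38 'd': at 10 (fail-walked)  emit P3@[38:38]
pos 39 'a': at 11
pos 40 'e': at 12
pos 41 'a': at 13
pos 42 'e': at 14  emit P4@[38:42]
pos 43 'c': at 7 (fail-walked)
pos 44 'b': at 25
pos 45 'b': at 26
pos 46 'd': at 27  emit P3@[46:46]
pos 47 'b': at 28  emit P7@[43:47]
pos 48 'd': at 10 (fail-walked)  emit P3@[48:48]
pos 49 'b': at 1 (fail-walked)
pos 50 'e': at 2  emit P0@[49:50]

Result: [[4,3],[5,5],[5,7],[10,3],[11,3],[12,3],[13,6],[16,4],[18,0],[19,1],[25,3],[26,5],[26,7],[28,0],[30,0],[31,1],[32,3],[36,4],[38,3],[42,4],[46,3],[47,7],[48,3],[50,0]]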